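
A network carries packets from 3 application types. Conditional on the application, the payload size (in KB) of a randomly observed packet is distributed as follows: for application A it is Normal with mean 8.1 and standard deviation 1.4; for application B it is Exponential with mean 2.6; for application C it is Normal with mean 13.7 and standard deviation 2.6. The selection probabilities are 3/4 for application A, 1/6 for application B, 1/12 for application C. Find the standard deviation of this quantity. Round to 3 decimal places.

Per component, A: μ=8.1, E[X²]=67.57; B: μ=2.6, E[X²]=13.52; C: μ=13.7, E[X²]=194.45.
E[X] = 0.75·8.1 + 0.166667·2.6 + 0.0833333·13.7 = 7.65.
E[X²] = 0.75·67.57 + 0.166667·13.52 + 0.0833333·194.45 = 69.135.
Var(X) = E[X²] − (E[X])² = 69.135 − 58.5225 = 10.6125.
SD(X) = √10.6125 = 3.25768.

3.258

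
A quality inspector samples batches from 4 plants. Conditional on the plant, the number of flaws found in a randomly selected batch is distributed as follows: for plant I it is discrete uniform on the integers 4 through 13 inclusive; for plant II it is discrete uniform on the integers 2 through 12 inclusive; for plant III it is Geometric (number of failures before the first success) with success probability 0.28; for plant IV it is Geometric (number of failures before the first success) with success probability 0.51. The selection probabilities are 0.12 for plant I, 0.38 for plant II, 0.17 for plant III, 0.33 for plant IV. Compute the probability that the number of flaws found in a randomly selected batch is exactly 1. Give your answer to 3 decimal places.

Conditional on each plant, P(X = 1): I: 0; II: 0; III: 0.2016; IV: 0.2499.
By total probability, P(X = 1) = 0.12·0 + 0.38·0 + 0.17·0.2016 + 0.33·0.2499 = 0.116739.

0.117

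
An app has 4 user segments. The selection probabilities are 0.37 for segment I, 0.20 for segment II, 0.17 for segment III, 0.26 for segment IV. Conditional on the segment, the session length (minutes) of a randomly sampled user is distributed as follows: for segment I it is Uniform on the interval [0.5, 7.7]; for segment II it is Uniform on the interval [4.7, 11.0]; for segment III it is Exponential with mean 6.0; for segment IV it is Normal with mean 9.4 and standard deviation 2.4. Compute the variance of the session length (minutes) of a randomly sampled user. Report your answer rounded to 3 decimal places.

14.600

Per component, I: μ=4.1, E[X²]=21.13; II: μ=7.85, E[X²]=64.93; III: μ=6, E[X²]=72; IV: μ=9.4, E[X²]=94.12.
E[X] = 0.37·4.1 + 0.2·7.85 + 0.17·6 + 0.26·9.4 = 6.551.
E[X²] = 0.37·21.13 + 0.2·64.93 + 0.17·72 + 0.26·94.12 = 57.5153.
Var(X) = E[X²] − (E[X])² = 57.5153 − 42.9156 = 14.5997.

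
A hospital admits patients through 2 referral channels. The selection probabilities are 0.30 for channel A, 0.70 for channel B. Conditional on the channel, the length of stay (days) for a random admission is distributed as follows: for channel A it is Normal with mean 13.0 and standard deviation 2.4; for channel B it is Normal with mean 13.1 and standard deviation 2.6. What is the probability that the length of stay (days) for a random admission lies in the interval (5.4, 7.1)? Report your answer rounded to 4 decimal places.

Conditional on each channel, P(5.4 < X < 7.1): A: 0.00620819; B: 0.0089776.
By total probability, P(5.4 < X < 7.1) = 0.3·0.00620819 + 0.7·0.0089776 = 0.00814678.

0.0081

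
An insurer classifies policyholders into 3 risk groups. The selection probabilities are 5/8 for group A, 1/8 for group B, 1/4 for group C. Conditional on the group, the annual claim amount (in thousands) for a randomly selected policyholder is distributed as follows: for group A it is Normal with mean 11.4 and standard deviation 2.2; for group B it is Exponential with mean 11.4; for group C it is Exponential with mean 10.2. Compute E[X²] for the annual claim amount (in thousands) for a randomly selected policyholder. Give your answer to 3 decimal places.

For each component E[X²] = Var + (mean)², giving A: 134.8; B: 259.92; C: 208.08.
Overall E[X²] = 0.625·134.8 + 0.125·259.92 + 0.25·208.08 = 168.76.

168.760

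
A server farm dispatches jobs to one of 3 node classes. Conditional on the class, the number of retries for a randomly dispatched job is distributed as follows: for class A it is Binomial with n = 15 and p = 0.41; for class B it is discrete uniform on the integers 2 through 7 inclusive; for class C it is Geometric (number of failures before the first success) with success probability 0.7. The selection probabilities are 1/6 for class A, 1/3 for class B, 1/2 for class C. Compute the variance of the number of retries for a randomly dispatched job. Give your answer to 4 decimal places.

Per component, A: μ=6.15, E[X²]=41.451; B: μ=4.5, E[X²]=23.1667; C: μ=0.428571, E[X²]=0.795918.
E[X] = 0.166667·6.15 + 0.333333·4.5 + 0.5·0.428571 = 2.73929.
E[X²] = 0.166667·41.451 + 0.333333·23.1667 + 0.5·0.795918 = 15.0287.
Var(X) = E[X²] − (E[X])² = 15.0287 − 7.50369 = 7.525.

7.5250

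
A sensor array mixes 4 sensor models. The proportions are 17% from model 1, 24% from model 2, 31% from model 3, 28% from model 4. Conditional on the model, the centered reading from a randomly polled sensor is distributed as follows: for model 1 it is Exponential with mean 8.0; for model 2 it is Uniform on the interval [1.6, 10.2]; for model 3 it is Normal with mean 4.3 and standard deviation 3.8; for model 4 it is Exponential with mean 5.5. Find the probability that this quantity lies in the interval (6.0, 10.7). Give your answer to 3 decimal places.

Conditional on each model, P(6.0 < X < 10.7): 1: 0.209865; 2: 0.488372; 3: 0.281234; 4: 0.192989.
By total probability, P(6.0 < X < 10.7) = 0.17·0.209865 + 0.24·0.488372 + 0.31·0.281234 + 0.28·0.192989 = 0.294106.

0.294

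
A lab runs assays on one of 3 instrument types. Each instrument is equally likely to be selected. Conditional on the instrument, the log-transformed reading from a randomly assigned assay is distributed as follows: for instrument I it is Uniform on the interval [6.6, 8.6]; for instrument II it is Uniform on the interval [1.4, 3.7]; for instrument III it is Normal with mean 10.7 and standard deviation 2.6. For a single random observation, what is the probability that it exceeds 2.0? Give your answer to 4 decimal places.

0.9129

Conditional on each instrument, P(X > 2.0): I: 1; II: 0.73913; III: 0.99959.
By total probability, P(X > 2.0) = 0.333333·1 + 0.333333·0.73913 + 0.333333·0.99959 = 0.912907.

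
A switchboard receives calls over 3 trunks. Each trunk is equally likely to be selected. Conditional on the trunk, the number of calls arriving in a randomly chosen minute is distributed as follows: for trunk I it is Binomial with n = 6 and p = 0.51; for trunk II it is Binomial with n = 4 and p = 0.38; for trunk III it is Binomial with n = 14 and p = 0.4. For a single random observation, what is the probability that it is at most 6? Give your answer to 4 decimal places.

0.8975

Conditional on each trunk, P(X ≤ 6): I: 1; II: 1; III: 0.692452.
By total probability, P(X ≤ 6) = 0.333333·1 + 0.333333·1 + 0.333333·0.692452 = 0.897484.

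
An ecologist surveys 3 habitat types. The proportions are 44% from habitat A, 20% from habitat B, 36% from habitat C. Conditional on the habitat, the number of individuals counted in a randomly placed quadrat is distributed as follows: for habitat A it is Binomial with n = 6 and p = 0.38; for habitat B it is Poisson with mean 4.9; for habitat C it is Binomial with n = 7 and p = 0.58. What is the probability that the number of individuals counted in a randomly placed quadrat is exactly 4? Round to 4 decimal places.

0.1943

Conditional on each habitat, P(X = 4): A: 0.120229; B: 0.178867; C: 0.293446.
By total probability, P(X = 4) = 0.44·0.120229 + 0.2·0.178867 + 0.36·0.293446 = 0.194315.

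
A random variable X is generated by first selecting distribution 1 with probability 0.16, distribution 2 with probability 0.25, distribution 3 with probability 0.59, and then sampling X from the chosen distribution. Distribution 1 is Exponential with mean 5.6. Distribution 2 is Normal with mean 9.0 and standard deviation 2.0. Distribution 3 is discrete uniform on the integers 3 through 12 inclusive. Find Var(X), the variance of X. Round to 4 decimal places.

12.0202

Per component, 1: μ=5.6, E[X²]=62.72; 2: μ=9, E[X²]=85; 3: μ=7.5, E[X²]=64.5.
E[X] = 0.16·5.6 + 0.25·9 + 0.59·7.5 = 7.571.
E[X²] = 0.16·62.72 + 0.25·85 + 0.59·64.5 = 69.3402.
Var(X) = E[X²] − (E[X])² = 69.3402 − 57.32 = 12.0202.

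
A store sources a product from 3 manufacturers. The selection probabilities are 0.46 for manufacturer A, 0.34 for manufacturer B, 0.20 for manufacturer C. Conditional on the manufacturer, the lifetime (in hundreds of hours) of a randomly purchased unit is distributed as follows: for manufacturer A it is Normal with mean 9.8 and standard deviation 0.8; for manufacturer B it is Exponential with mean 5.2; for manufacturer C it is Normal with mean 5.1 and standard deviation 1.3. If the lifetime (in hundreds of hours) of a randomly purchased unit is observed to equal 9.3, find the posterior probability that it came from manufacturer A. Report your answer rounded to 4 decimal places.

Likelihoods f(9.3 | ·): A: 0.410201; B: 0.0321572; C: 0.00166116.
Posterior ∝ prior × likelihood. Numerator for A: 0.46·0.410201 = 0.188693.
Normalizing constant: 0.46·0.410201 + 0.34·0.0321572 + 0.2·0.00166116 = 0.199958.
P(A | observation) = 0.188693 / 0.199958 = 0.94366.

0.9437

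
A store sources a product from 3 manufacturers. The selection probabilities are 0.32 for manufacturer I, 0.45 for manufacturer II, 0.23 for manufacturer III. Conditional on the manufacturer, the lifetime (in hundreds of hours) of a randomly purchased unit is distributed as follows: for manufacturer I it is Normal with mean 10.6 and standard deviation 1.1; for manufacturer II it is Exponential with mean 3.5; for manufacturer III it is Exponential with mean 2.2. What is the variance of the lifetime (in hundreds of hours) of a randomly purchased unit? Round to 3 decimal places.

Per component, I: μ=10.6, E[X²]=113.57; II: μ=3.5, E[X²]=24.5; III: μ=2.2, E[X²]=9.68.
E[X] = 0.32·10.6 + 0.45·3.5 + 0.23·2.2 = 5.473.
E[X²] = 0.32·113.57 + 0.45·24.5 + 0.23·9.68 = 49.5938.
Var(X) = E[X²] − (E[X])² = 49.5938 − 29.9537 = 19.6401.

19.640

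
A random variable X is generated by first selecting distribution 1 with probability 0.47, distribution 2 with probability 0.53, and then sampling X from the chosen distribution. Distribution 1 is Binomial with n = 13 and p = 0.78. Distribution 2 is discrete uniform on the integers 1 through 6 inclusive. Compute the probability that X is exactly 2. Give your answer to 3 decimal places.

0.088

Conditional on each component, P(X = 2): 1: 2.77289e-06; 2: 0.166667.
By total probability, P(X = 2) = 0.47·2.77289e-06 + 0.53·0.166667 = 0.0883346.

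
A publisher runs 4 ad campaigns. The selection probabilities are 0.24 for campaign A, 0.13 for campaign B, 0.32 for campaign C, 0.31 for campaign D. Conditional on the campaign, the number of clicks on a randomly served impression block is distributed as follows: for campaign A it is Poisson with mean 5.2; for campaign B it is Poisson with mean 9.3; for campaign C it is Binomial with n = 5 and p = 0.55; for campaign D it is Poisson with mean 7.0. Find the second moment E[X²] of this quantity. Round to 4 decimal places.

40.3663

For each component E[X²] = Var + (mean)², giving A: 32.24; B: 95.79; C: 8.8; D: 56.
Overall E[X²] = 0.24·32.24 + 0.13·95.79 + 0.32·8.8 + 0.31·56 = 40.3663.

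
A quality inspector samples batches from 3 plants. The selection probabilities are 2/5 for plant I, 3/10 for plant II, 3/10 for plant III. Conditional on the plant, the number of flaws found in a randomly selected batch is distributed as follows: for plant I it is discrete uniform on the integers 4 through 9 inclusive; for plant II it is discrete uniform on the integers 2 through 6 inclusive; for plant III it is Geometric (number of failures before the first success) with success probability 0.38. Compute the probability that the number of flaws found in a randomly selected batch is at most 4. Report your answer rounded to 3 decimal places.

0.519

Conditional on each plant, P(X ≤ 4): I: 0.166667; II: 0.6; III: 0.908387.
By total probability, P(X ≤ 4) = 0.4·0.166667 + 0.3·0.6 + 0.3·0.908387 = 0.519183.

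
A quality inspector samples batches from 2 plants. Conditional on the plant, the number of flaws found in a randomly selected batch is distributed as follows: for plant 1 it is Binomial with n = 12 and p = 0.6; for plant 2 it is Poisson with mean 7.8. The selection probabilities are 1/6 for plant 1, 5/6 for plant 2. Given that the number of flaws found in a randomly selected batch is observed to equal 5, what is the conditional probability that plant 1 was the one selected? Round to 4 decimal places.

Likelihoods P(X=5 | ·): 1: 0.100902; 2: 0.0985814.
Posterior ∝ prior × likelihood. Numerator for 1: 0.166667·0.100902 = 0.0168171.
Normalizing constant: 0.166667·0.100902 + 0.833333·0.0985814 = 0.0989682.
P(1 | observation) = 0.0168171 / 0.0989682 = 0.169924.

0.1699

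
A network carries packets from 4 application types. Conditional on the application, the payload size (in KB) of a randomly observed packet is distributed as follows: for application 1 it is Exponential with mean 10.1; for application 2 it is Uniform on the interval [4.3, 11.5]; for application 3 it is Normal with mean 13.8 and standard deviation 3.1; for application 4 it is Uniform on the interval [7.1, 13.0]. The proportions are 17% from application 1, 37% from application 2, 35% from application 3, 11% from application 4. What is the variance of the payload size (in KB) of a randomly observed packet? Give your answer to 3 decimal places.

28.979

Per component, 1: μ=10.1, E[X²]=204.02; 2: μ=7.9, E[X²]=66.73; 3: μ=13.8, E[X²]=200.05; 4: μ=10.05, E[X²]=103.903.
E[X] = 0.17·10.1 + 0.37·7.9 + 0.35·13.8 + 0.11·10.05 = 10.5755.
E[X²] = 0.17·204.02 + 0.37·66.73 + 0.35·200.05 + 0.11·103.903 = 140.82.
Var(X) = E[X²] − (E[X])² = 140.82 − 111.841 = 28.9792.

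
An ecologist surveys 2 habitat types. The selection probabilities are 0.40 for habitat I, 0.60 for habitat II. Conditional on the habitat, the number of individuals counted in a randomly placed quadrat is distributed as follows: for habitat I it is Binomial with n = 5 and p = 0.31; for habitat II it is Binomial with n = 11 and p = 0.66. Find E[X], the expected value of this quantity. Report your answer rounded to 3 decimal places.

4.976

Component means — I: 1.55; II: 7.26.
E[X] = 0.4·1.55 + 0.6·7.26 = 4.976.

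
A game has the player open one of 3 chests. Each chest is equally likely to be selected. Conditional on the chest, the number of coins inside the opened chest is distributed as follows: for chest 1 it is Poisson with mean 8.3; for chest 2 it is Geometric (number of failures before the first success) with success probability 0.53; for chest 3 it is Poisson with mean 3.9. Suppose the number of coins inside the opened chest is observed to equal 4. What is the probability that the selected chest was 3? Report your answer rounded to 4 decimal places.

0.7223

Likelihoods P(X=4 | ·): 1: 0.0491425; 2: 0.0258623; 3: 0.195119.
Posterior ∝ prior × likelihood. Numerator for 3: 0.333333·0.195119 = 0.0650395.
Normalizing constant: 0.333333·0.0491425 + 0.333333·0.0258623 + 0.333333·0.195119 = 0.0900411.
P(3 | observation) = 0.0650395 / 0.0900411 = 0.722331.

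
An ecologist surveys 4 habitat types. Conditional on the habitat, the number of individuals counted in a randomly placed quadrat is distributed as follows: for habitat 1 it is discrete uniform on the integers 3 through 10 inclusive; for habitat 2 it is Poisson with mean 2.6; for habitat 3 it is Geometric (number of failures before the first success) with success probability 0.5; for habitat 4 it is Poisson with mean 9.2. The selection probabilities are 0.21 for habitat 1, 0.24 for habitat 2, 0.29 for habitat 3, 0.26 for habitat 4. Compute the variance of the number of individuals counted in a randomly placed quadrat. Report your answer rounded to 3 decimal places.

Per component, 1: μ=6.5, E[X²]=47.5; 2: μ=2.6, E[X²]=9.36; 3: μ=1, E[X²]=3; 4: μ=9.2, E[X²]=93.84.
E[X] = 0.21·6.5 + 0.24·2.6 + 0.29·1 + 0.26·9.2 = 4.671.
E[X²] = 0.21·47.5 + 0.24·9.36 + 0.29·3 + 0.26·93.84 = 37.4898.
Var(X) = E[X²] − (E[X])² = 37.4898 − 21.8182 = 15.6716.

15.672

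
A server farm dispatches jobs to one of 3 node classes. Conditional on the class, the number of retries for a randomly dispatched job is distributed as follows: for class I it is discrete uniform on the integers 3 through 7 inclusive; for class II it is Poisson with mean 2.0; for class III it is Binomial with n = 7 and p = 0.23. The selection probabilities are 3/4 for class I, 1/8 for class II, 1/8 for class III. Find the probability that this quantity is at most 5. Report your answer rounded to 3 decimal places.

0.698

Conditional on each class, P(X ≤ 5): I: 0.6; II: 0.983436; III: 0.999168.
By total probability, P(X ≤ 5) = 0.75·0.6 + 0.125·0.983436 + 0.125·0.999168 = 0.697826.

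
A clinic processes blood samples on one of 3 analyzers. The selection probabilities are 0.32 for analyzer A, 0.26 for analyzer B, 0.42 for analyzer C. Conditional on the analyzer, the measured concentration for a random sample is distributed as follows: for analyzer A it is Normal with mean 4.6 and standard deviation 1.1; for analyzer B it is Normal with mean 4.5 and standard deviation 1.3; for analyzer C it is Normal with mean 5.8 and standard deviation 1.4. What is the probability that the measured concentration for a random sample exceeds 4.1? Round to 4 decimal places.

Conditional on each analyzer, P(X > 4.1): A: 0.675282; B: 0.620842; C: 0.887681.
By total probability, P(X > 4.1) = 0.32·0.675282 + 0.26·0.620842 + 0.42·0.887681 = 0.750335.

0.7503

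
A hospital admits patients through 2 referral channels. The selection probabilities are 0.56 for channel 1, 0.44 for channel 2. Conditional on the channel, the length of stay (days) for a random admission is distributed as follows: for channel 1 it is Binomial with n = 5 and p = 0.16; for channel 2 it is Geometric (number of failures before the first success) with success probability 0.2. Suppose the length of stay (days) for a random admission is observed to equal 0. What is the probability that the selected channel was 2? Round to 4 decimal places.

0.2731

Likelihoods P(X=0 | ·): 1: 0.418212; 2: 0.2.
Posterior ∝ prior × likelihood. Numerator for 2: 0.44·0.2 = 0.088.
Normalizing constant: 0.56·0.418212 + 0.44·0.2 = 0.322199.
P(2 | observation) = 0.088 / 0.322199 = 0.273123.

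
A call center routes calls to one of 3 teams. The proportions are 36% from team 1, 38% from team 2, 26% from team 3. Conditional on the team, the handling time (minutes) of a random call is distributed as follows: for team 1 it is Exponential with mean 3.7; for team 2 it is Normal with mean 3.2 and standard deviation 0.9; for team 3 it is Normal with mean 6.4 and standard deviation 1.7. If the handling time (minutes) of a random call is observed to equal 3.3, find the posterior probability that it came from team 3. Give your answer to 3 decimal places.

Likelihoods f(3.3 | ·): 1: 0.110778; 2: 0.440541; 3: 0.0445031.
Posterior ∝ prior × likelihood. Numerator for 3: 0.26·0.0445031 = 0.0115708.
Normalizing constant: 0.36·0.110778 + 0.38·0.440541 + 0.26·0.0445031 = 0.218857.
P(3 | observation) = 0.0115708 / 0.218857 = 0.0528693.

0.053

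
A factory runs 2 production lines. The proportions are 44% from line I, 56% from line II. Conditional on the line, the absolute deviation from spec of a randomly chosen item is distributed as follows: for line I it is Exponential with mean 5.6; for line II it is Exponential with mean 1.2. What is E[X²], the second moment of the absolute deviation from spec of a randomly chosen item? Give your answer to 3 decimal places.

For each component E[X²] = Var + (mean)², giving I: 62.72; II: 2.88.
Overall E[X²] = 0.44·62.72 + 0.56·2.88 = 29.2096.

29.210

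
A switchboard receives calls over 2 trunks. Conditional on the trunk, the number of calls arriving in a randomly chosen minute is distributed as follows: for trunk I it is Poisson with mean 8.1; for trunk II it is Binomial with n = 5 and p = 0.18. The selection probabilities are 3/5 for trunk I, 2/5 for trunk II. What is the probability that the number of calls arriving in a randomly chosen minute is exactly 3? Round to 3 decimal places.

0.032

Conditional on each trunk, P(X = 3): I: 0.0268855; II: 0.0392144.
By total probability, P(X = 3) = 0.6·0.0268855 + 0.4·0.0392144 = 0.0318171.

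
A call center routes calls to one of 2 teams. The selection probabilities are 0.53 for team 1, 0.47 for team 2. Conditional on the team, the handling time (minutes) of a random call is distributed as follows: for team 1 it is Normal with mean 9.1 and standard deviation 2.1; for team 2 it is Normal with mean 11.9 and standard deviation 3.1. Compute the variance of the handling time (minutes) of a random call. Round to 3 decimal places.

Per component, 1: μ=9.1, E[X²]=87.22; 2: μ=11.9, E[X²]=151.22.
E[X] = 0.53·9.1 + 0.47·11.9 = 10.416.
E[X²] = 0.53·87.22 + 0.47·151.22 = 117.3.
Var(X) = E[X²] − (E[X])² = 117.3 − 108.493 = 8.80694.

8.807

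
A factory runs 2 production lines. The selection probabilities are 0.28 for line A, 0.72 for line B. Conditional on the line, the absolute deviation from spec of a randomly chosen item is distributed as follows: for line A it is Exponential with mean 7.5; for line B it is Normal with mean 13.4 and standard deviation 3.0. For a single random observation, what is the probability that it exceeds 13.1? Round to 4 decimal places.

Conditional on each line, P(X > 13.1): A: 0.174354; B: 0.539828.
By total probability, P(X > 13.1) = 0.28·0.174354 + 0.72·0.539828 = 0.437495.

0.4375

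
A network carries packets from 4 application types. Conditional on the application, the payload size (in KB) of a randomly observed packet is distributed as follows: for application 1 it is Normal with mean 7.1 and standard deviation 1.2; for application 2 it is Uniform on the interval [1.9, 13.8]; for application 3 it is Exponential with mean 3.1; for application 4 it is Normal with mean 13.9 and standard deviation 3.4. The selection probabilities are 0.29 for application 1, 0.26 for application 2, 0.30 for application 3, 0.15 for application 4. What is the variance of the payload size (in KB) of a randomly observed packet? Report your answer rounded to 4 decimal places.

Per component, 1: μ=7.1, E[X²]=51.85; 2: μ=7.85, E[X²]=73.4233; 3: μ=3.1, E[X²]=19.22; 4: μ=13.9, E[X²]=204.77.
E[X] = 0.29·7.1 + 0.26·7.85 + 0.3·3.1 + 0.15·13.9 = 7.115.
E[X²] = 0.29·51.85 + 0.26·73.4233 + 0.3·19.22 + 0.15·204.77 = 70.6081.
Var(X) = E[X²] − (E[X])² = 70.6081 − 50.6232 = 19.9848.

19.9848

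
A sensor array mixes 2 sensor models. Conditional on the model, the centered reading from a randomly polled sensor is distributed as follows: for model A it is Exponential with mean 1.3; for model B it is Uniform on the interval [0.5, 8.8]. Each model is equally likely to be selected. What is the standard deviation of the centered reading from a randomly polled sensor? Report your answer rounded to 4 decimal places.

Per component, A: μ=1.3, E[X²]=3.38; B: μ=4.65, E[X²]=27.3633.
E[X] = 0.5·1.3 + 0.5·4.65 = 2.975.
E[X²] = 0.5·3.38 + 0.5·27.3633 = 15.3717.
Var(X) = E[X²] − (E[X])² = 15.3717 − 8.85063 = 6.52104.
SD(X) = √6.52104 = 2.55363.

2.5536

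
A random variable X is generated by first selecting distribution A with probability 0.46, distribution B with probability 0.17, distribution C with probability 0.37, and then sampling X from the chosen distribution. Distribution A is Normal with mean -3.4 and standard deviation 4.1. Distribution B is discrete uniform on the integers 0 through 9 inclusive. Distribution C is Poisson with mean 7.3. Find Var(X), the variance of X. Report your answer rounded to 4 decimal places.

36.6959

Per component, A: μ=-3.4, E[X²]=28.37; B: μ=4.5, E[X²]=28.5; C: μ=7.3, E[X²]=60.59.
E[X] = 0.46·-3.4 + 0.17·4.5 + 0.37·7.3 = 1.902.
E[X²] = 0.46·28.37 + 0.17·28.5 + 0.37·60.59 = 40.3135.
Var(X) = E[X²] − (E[X])² = 40.3135 − 3.6176 = 36.6959.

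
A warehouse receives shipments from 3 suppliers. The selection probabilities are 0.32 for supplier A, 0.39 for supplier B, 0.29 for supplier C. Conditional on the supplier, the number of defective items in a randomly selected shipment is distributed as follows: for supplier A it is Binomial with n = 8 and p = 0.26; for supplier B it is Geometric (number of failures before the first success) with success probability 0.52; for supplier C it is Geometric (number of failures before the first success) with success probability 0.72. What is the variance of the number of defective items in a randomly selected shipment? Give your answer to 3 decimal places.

Per component, A: μ=2.08, E[X²]=5.8656; B: μ=0.923077, E[X²]=2.62722; C: μ=0.388889, E[X²]=0.691358.
E[X] = 0.32·2.08 + 0.39·0.923077 + 0.29·0.388889 = 1.13838.
E[X²] = 0.32·5.8656 + 0.39·2.62722 + 0.29·0.691358 = 3.1021.
Var(X) = E[X²] − (E[X])² = 3.1021 − 1.2959 = 1.8062.

1.806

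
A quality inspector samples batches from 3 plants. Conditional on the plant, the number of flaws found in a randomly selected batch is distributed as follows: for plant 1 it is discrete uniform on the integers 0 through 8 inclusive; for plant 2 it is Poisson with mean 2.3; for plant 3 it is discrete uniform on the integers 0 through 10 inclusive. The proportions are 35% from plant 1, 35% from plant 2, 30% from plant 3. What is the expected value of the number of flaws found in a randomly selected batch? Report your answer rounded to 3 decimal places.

3.705

Component means — 1: 4; 2: 2.3; 3: 5.
E[X] = 0.35·4 + 0.35·2.3 + 0.3·5 = 3.705.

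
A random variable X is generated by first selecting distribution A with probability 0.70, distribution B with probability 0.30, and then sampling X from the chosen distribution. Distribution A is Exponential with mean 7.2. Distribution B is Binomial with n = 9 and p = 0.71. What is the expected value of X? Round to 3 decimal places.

6.957

Component means — A: 7.2; B: 6.39.
E[X] = 0.7·7.2 + 0.3·6.39 = 6.957.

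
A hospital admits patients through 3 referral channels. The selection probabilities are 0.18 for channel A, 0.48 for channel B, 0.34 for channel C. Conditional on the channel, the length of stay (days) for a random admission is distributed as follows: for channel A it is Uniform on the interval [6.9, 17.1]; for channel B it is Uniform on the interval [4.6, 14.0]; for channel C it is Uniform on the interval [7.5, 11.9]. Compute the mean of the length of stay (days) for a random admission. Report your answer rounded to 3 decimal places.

Component means — A: 12; B: 9.3; C: 9.7.
E[X] = 0.18·12 + 0.48·9.3 + 0.34·9.7 = 9.922.

9.922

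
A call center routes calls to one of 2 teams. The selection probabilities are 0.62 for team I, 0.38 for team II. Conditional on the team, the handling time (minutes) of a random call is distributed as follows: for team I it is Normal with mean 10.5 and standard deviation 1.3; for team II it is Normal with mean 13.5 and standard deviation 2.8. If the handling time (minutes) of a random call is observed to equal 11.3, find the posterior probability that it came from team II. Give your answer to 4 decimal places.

0.2016

Likelihoods f(11.3 | ·): I: 0.253941; II: 0.10464.
Posterior ∝ prior × likelihood. Numerator for II: 0.38·0.10464 = 0.0397631.
Normalizing constant: 0.62·0.253941 + 0.38·0.10464 = 0.197207.
P(II | observation) = 0.0397631 / 0.197207 = 0.201632.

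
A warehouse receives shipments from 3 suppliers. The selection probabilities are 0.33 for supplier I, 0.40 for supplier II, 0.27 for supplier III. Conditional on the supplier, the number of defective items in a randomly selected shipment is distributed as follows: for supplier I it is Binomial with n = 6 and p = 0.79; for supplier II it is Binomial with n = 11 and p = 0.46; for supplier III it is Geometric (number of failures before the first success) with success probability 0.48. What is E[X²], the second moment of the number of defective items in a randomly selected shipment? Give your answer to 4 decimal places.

For each component E[X²] = Var + (mean)², giving I: 23.463; II: 28.336; III: 3.43056.
Overall E[X²] = 0.33·23.463 + 0.4·28.336 + 0.27·3.43056 = 20.0034.

20.0034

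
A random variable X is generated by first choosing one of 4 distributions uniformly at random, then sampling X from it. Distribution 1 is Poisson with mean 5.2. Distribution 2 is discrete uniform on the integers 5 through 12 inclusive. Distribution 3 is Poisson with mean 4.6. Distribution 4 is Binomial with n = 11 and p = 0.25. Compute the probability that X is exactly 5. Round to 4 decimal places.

0.1382

Conditional on each component, P(X = 5): 1: 0.174785; 2: 0.125; 3: 0.172526; 4: 0.0802989.
By total probability, P(X = 5) = 0.25·0.174785 + 0.25·0.125 + 0.25·0.172526 + 0.25·0.0802989 = 0.138152.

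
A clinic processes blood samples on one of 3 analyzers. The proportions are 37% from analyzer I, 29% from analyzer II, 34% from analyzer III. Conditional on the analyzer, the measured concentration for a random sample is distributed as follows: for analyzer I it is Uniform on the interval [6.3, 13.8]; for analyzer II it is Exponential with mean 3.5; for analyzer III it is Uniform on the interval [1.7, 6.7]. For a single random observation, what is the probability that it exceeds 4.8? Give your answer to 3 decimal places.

Conditional on each analyzer, P(X > 4.8): I: 1; II: 0.253744; III: 0.38.
By total probability, P(X > 4.8) = 0.37·1 + 0.29·0.253744 + 0.34·0.38 = 0.572786.

0.573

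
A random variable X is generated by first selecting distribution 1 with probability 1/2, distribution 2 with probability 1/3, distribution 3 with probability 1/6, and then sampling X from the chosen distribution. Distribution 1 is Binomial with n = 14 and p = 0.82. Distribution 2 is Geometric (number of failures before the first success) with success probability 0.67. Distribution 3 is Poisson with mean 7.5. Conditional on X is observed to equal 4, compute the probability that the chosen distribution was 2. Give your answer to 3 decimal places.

Likelihoods P(X=4 | ·): 1: 1.6159e-05; 2: 0.00794567; 3: 0.0729164.
Posterior ∝ prior × likelihood. Numerator for 2: 0.333333·0.00794567 = 0.00264856.
Normalizing constant: 0.5·1.6159e-05 + 0.333333·0.00794567 + 0.166667·0.0729164 = 0.0148094.
P(2 | observation) = 0.00264856 / 0.0148094 = 0.178843.

0.179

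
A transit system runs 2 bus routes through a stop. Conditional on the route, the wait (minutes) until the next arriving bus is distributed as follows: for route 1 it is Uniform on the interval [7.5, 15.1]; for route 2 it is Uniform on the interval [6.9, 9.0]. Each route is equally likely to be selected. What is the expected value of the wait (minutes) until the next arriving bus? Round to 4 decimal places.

Component means — 1: 11.3; 2: 7.95.
E[X] = 0.5·11.3 + 0.5·7.95 = 9.625.

9.6250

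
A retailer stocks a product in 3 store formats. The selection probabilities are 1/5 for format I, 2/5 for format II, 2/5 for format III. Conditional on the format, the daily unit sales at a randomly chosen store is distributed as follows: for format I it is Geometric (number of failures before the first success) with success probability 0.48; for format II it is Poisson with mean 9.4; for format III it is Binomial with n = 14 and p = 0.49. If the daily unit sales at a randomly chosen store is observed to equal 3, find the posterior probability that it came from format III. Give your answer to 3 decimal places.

0.365

Likelihoods P(X=3 | ·): I: 0.0674918; II: 0.0114515; III: 0.0259993.
Posterior ∝ prior × likelihood. Numerator for III: 0.4·0.0259993 = 0.0103997.
Normalizing constant: 0.2·0.0674918 + 0.4·0.0114515 + 0.4·0.0259993 = 0.0284787.
P(III | observation) = 0.0103997 / 0.0284787 = 0.365175.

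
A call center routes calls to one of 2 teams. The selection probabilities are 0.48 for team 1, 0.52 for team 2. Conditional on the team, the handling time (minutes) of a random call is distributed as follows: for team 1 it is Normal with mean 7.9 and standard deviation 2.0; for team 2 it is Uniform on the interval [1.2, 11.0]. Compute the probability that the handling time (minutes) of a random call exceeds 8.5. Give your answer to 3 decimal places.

0.316

Conditional on each team, P(X > 8.5): 1: 0.382089; 2: 0.255102.
By total probability, P(X > 8.5) = 0.48·0.382089 + 0.52·0.255102 = 0.316056.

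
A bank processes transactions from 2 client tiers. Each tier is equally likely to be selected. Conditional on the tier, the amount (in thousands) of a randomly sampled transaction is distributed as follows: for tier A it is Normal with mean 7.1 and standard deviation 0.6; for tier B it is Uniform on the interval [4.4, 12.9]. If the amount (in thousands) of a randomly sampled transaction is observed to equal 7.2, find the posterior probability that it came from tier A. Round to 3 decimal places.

0.848

Likelihoods f(7.2 | ·): A: 0.655733; B: 0.117647.
Posterior ∝ prior × likelihood. Numerator for A: 0.5·0.655733 = 0.327866.
Normalizing constant: 0.5·0.655733 + 0.5·0.117647 = 0.38669.
P(A | observation) = 0.327866 / 0.38669 = 0.847879.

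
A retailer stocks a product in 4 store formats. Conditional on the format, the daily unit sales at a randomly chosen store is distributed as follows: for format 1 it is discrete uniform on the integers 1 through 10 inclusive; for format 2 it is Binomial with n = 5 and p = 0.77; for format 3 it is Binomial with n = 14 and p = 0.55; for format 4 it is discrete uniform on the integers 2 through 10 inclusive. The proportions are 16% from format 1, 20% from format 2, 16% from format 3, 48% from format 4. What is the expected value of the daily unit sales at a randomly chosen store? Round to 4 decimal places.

5.7620

Component means — 1: 5.5; 2: 3.85; 3: 7.7; 4: 6.
E[X] = 0.16·5.5 + 0.2·3.85 + 0.16·7.7 + 0.48·6 = 5.762.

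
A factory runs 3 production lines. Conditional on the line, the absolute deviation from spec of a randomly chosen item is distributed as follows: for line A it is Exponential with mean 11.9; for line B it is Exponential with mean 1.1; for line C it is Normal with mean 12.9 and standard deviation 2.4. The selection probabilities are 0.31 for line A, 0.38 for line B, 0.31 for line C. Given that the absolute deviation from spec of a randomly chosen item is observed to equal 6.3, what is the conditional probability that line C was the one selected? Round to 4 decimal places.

0.0666

Likelihoods f(6.3 | ·): A: 0.0494917; B: 0.00295995; C: 0.00378898.
Posterior ∝ prior × likelihood. Numerator for C: 0.31·0.00378898 = 0.00117459.
Normalizing constant: 0.31·0.0494917 + 0.38·0.00295995 + 0.31·0.00378898 = 0.0176418.
P(C | observation) = 0.00117459 / 0.0176418 = 0.0665797.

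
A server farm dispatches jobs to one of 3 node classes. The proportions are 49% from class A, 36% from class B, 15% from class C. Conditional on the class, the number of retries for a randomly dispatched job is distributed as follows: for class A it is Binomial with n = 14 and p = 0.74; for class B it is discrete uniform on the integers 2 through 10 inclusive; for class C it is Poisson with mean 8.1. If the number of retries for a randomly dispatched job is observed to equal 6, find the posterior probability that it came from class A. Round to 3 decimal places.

Likelihoods P(X=6 | ·): A: 0.0102975; B: 0.111111; C: 0.119067.
Posterior ∝ prior × likelihood. Numerator for A: 0.49·0.0102975 = 0.00504578.
Normalizing constant: 0.49·0.0102975 + 0.36·0.111111 + 0.15·0.119067 = 0.0629059.
P(A | observation) = 0.00504578 / 0.0629059 = 0.0802116.

0.080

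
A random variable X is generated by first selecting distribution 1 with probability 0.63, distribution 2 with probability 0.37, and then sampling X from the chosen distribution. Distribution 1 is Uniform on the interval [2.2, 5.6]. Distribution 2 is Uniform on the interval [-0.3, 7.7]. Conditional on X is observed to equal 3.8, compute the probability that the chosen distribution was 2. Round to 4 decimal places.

0.1997

Likelihoods f(3.8 | ·): 1: 0.294118; 2: 0.125.
Posterior ∝ prior × likelihood. Numerator for 2: 0.37·0.125 = 0.04625.
Normalizing constant: 0.63·0.294118 + 0.37·0.125 = 0.231544.
P(2 | observation) = 0.04625 / 0.231544 = 0.199746.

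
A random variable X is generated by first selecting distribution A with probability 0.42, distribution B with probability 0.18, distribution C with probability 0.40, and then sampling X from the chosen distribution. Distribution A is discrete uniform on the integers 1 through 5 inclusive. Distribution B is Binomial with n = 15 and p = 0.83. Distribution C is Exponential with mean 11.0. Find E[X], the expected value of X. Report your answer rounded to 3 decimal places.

7.901

Component means — A: 3; B: 12.45; C: 11.
E[X] = 0.42·3 + 0.18·12.45 + 0.4·11 = 7.901.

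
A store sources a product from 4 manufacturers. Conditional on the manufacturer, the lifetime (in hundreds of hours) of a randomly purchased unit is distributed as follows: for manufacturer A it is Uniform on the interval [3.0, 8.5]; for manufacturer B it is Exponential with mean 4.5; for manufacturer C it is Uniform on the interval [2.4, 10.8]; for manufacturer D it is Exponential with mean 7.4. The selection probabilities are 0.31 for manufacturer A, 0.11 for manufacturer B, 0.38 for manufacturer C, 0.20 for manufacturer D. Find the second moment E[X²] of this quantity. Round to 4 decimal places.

56.1770

For each component E[X²] = Var + (mean)², giving A: 35.5833; B: 40.5; C: 49.44; D: 109.52.
Overall E[X²] = 0.31·35.5833 + 0.11·40.5 + 0.38·49.44 + 0.2·109.52 = 56.177.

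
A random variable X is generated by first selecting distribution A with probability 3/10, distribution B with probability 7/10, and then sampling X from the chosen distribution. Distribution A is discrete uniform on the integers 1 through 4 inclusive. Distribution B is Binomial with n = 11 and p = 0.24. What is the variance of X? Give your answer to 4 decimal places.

Per component, A: μ=2.5, E[X²]=7.5; B: μ=2.64, E[X²]=8.976.
E[X] = 0.3·2.5 + 0.7·2.64 = 2.598.
E[X²] = 0.3·7.5 + 0.7·8.976 = 8.5332.
Var(X) = E[X²] − (E[X])² = 8.5332 − 6.7496 = 1.7836.

1.7836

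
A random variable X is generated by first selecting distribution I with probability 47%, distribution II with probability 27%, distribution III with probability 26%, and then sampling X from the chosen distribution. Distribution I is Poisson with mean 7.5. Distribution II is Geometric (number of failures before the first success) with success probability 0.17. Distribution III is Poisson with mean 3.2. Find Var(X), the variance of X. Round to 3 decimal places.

Per component, I: μ=7.5, E[X²]=63.75; II: μ=4.88235, E[X²]=52.5571; III: μ=3.2, E[X²]=13.44.
E[X] = 0.47·7.5 + 0.27·4.88235 + 0.26·3.2 = 5.67524.
E[X²] = 0.47·63.75 + 0.27·52.5571 + 0.26·13.44 = 47.6473.
Var(X) = E[X²] − (E[X])² = 47.6473 − 32.2083 = 15.439.

15.439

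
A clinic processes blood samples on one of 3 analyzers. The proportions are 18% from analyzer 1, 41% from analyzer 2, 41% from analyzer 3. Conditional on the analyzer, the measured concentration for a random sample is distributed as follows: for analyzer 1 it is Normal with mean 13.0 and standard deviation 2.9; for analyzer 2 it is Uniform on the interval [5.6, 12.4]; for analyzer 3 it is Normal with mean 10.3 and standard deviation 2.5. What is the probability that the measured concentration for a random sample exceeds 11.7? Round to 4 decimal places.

0.2813

Conditional on each analyzer, P(X > 11.7): 1: 0.673023; 2: 0.102941; 3: 0.28774.
By total probability, P(X > 11.7) = 0.18·0.673023 + 0.41·0.102941 + 0.41·0.28774 = 0.281323.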